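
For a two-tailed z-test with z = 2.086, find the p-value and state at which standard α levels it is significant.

p = 2·P(Z > |2.086|) = 2·(1 - Φ(2.086)) ≈ 0.037. Significant at α = 0.1; Significant at α = 0.05.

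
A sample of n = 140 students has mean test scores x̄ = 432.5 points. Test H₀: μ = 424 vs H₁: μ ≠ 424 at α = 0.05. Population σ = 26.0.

z = (x̄ - μ₀)/(σ/√n) = (432.5 - 424)/(26.0/√140) = 3.868. Critical value: ±1.96. Since |3.868| > 1.96, Reject H₀.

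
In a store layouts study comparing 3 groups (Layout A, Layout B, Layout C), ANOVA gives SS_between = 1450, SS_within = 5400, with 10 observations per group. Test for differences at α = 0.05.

df_between = 2, df_within = 27. F = MS_between/MS_within = 725.0/200.0 = 3.625. F_crit ≈ 3.354. Reject H₀. At least one mean differs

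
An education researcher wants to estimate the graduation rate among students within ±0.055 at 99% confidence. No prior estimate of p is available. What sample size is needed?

Conservative approach: use p = 0.5 (maximizes p(1-p) = 0.25). n = z²(0.25)/E² = 2.576²×0.25/0.055² = 548.4 → n = 549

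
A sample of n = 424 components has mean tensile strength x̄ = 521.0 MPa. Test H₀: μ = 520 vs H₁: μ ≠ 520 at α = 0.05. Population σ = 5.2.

z = (x̄ - μ₀)/(σ/√n) = (521.0 - 520)/(5.2/√424) = 3.96. Critical value: ±1.96. Since |3.96| > 1.96, Reject H₀.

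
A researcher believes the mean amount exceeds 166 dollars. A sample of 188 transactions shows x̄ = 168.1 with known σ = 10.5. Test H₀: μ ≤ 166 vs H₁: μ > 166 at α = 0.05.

z = 2.742. Critical value: 1.645. Reject H₀.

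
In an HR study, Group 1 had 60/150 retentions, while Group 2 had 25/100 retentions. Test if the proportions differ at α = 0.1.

p̂₁ = 0.4, p̂₂ = 0.25, pooled p̂ = 0.34. z = 2.453. Critical: ±1.645. Reject H₀.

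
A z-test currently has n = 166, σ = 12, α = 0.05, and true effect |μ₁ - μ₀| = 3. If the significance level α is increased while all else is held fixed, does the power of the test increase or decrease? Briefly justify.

Power increases: a larger α lowers the critical value, so more of the H₁ sampling distribution falls in the rejection region.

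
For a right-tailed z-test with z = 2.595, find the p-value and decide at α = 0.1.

p = P(Z > 2.595) = 1 - Φ(2.595) ≈ 0.0047. Since p < 0.1, reject H₀ (significant) at α = 0.1.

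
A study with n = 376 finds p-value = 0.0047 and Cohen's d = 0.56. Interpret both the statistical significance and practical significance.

Statistically significant (p = 0.0047 < 0.05). Cohen's d = 0.56 indicates a medium effect size. Both statistical and practical significance should be considered.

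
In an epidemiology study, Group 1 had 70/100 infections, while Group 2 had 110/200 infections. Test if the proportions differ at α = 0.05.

p̂₁ = 0.7, p̂₂ = 0.55, pooled p̂ = 0.6. z = 2.5. Critical: ±1.96. Reject H₀.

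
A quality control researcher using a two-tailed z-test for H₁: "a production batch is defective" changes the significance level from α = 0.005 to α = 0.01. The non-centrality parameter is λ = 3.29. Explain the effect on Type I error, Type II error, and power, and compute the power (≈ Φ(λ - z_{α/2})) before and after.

Increasing α from 0.005 to 0.01:
• Type I error rate increases (α is the Type I rate by definition).
• Critical value moves from z_{α/2} = 2.807 to 2.576, so power = Φ(λ - z_{α/2}) goes from Φ(3.29 - 2.807) = 0.685 to Φ(3.29 - 2.576) = 0.762.
• Type II error rate β = 1 - power therefore decreases (0.315 → 0.238).
Appropriate when false negatives are costly — here, shipping a defective batch — faulty products reach customers.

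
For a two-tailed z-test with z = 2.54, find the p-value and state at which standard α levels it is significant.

p = 2·P(Z > |2.54|) = 2·(1 - Φ(2.54)) ≈ 0.0111. Significant at α = 0.1; Significant at α = 0.05.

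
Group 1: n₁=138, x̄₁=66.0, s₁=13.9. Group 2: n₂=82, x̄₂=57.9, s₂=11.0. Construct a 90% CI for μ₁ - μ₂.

Difference = 8.1. SE = √(13.9²/138 + 11.0²/82) = 1.696. CI = (5.31, 10.89)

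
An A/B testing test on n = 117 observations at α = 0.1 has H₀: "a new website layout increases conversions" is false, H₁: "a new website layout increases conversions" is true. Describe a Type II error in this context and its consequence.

Type II error: failing to reject H₀ when it is false — concluding that a new website layout increases conversions is not supported when in fact it is. Consequence: discarding a layout that would have improved conversions — lost revenue.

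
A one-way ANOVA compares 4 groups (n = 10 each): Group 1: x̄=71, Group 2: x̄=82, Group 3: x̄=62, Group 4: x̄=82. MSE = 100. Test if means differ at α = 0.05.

Grand mean = 74.25. SS_between = 2807.5, MS_between = 935.83. F = 9.358, F_crit ≈ 2.866. Reject H₀.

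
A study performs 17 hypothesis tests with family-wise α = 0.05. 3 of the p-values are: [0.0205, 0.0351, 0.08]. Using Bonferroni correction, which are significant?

Bonferroni α = 0.05/17 = 0.00294. None of the given p-values are significant.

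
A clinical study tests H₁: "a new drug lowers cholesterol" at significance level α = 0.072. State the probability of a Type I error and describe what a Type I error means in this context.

P(Type I error) = α = 0.072. A Type I error is rejecting H₀ when H₀ is actually true (false positive) — here, concluding that a new drug lowers cholesterol when in fact this is not the case. Consequence: approving an ineffective drug — patients take a useless medication and may skip effective alternatives.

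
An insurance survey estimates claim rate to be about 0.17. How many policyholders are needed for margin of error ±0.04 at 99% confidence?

n = z²p(1-p)/E² = 2.576²×0.17×0.83/0.04² = 585.2 → n = 586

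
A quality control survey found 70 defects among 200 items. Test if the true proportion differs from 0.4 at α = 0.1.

p̂ = 0.35, p₀ = 0.4. z = (p̂ - p₀)/√(p₀(1-p₀)/n) = -1.443. Critical: ±1.645. Fail to reject H₀.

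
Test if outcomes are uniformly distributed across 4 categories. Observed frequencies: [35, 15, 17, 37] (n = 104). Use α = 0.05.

Expected = 26 each. χ² = Σ(O-E)²/E = 15.538. df = 3, critical value = 7.815. Reject H₀.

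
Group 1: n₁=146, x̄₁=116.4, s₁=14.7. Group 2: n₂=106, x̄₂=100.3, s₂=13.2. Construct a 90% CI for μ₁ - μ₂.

Difference = 16.1. SE = √(14.7²/146 + 13.2²/106) = 1.767. CI = (13.19, 19.01)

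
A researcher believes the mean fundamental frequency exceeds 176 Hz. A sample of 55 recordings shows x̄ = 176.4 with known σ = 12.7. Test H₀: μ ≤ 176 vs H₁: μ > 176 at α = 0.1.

z = 0.234. Critical value: 1.28. Fail to reject H₀.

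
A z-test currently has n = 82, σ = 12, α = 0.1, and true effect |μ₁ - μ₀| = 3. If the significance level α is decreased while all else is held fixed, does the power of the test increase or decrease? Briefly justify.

Power decreases: a smaller α raises the critical value, so less of the H₁ sampling distribution falls in the rejection region.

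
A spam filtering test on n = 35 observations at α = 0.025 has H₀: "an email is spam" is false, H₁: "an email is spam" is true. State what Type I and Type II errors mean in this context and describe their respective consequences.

Type I (false positive): concluding that an email is spam when it is not — a legitimate email is sent to the spam folder and the user misses it. Type II (false negative): failing to conclude that an email is spam when it is — a spam email lands in the inbox. Which is costlier depends on domain priorities and is a judgement call rather than a statistical fact.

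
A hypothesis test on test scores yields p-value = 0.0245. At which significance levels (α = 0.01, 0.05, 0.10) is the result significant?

p = 0.0245. Significant at: α = 0.05, 0.1.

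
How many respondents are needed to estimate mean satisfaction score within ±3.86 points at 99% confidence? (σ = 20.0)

n = (z*σ/E)² = (2.576×20.0/3.86)² = 178.1 → n = 179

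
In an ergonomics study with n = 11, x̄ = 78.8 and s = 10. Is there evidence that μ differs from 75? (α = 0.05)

t = (x̄ - μ₀)/(s/√n) = (78.8 - 75)/(10/√11) = 1.26. df = 10, critical t = ±2.228. Fail to reject H₀.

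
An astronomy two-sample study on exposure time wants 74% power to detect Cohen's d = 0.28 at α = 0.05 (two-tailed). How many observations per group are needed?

z_{α/2} = 1.96, z_β = Φ⁻¹(0.74) = 0.643. For small effect (d = 0.28): n per group = 2(z_{α/2} + z_β)²/d² = 2(1.96 + 0.643)²/0.28² = 172.8 → 173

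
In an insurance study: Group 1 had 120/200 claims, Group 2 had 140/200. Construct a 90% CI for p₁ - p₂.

p̂₁ = 0.6, p̂₂ = 0.7. Difference = -0.1. CI = (-0.178, -0.022)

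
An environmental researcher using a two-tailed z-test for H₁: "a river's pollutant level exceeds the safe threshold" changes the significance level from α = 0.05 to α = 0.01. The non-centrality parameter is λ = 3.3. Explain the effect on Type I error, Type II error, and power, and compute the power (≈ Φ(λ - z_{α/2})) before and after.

Decreasing α from 0.05 to 0.01:
• Type I error rate decreases (α is the Type I rate by definition).
• Critical value moves from z_{α/2} = 1.96 to 2.576, so power = Φ(λ - z_{α/2}) goes from Φ(3.3 - 1.96) = 0.91 to Φ(3.3 - 2.576) = 0.765.
• Type II error rate β = 1 - power therefore increases (0.09 → 0.235).
Appropriate when false positives are costly — here, shutting down a compliant factory unnecessarily.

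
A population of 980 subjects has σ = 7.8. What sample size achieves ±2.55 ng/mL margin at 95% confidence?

Without FPC: n₀ = (1.96×7.8/2.55)² = 35.944. With FPC: n = n₀N/(n₀+N-1) = 34.7 → n = 35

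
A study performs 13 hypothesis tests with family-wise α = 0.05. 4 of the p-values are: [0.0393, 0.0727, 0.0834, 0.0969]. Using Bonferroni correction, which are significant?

Bonferroni α = 0.05/13 = 0.00385. None of the given p-values are significant.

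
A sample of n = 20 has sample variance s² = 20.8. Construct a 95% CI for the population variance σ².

df = 19. χ²_{0.025} = 32.852, χ²_{0.975} = 8.907. CI for σ² = ((n-1)s²/χ²_{α/2}, (n-1)s²/χ²_{1-α/2}) = (19·20.8/32.852, 19·20.8/8.907) = (12.03, 44.37)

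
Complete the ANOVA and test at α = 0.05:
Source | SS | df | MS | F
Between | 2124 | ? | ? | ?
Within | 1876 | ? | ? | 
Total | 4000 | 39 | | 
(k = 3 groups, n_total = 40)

df_between = 2, df_within = 37. MS_between = 1062.0, MS_within = 50.7. F = 20.946, F_crit ≈ 3.252. Reject H₀.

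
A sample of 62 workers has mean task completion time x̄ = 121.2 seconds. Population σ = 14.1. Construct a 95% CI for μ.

CI = x̄ ± z*(σ/√n) = 121.2 ± 1.96(14.1/√62) = 121.2 ± 3.51 = (117.69, 124.71)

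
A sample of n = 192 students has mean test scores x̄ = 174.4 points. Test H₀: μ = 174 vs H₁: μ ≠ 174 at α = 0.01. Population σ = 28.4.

z = (x̄ - μ₀)/(σ/√n) = (174.4 - 174)/(28.4/√192) = 0.195. Critical value: ±2.576. Since |0.195| ≤ 2.576, Fail to reject H₀.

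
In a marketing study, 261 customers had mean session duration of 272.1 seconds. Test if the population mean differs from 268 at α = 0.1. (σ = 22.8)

z = (x̄ - μ₀)/(σ/√n) = (272.1 - 268)/(22.8/√261) = 2.905. Critical value: ±1.645. Since |2.905| > 1.645, Reject H₀.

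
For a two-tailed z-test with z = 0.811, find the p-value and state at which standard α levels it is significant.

p = 2·P(Z > |0.811|) = 2·(1 - Φ(0.811)) ≈ 0.4174. Not significant at any standard level.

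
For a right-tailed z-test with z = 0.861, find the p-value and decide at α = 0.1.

p = P(Z > 0.861) = 1 - Φ(0.861) ≈ 0.1946. Since p ≥ 0.1, fail to reject H₀ (not significant) at α = 0.1.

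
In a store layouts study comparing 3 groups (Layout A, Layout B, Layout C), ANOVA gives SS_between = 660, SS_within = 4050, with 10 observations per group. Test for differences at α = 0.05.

df_between = 2, df_within = 27. F = MS_between/MS_within = 330.0/150.0 = 2.2. F_crit ≈ 3.354. Fail to reject H₀.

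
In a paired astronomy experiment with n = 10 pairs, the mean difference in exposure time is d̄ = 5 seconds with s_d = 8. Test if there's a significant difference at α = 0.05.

t = d̄/(s_d/√n) = 5/(8/√10) = 1.976. df = 9, critical t = ±2.262. Fail to reject H₀.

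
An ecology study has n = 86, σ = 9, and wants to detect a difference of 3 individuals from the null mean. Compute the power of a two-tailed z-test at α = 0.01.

SE = σ/√n = 9/√86 = 0.97. Non-centrality λ = d/SE = 3/0.97 = 3.091. Power ≈ Φ(λ - z_{α/2}) = Φ(3.091 - 2.576) = Φ(0.515) = 0.697.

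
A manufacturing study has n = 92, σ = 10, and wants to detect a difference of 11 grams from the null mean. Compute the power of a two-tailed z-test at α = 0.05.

SE = σ/√n = 10/√92 = 1.043. Non-centrality λ = d/SE = 11/1.043 = 10.551. Power ≈ Φ(λ - z_{α/2}) = Φ(10.551 - 1.96) = Φ(8.591) = 1.0.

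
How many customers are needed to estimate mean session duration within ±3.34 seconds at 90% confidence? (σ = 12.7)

n = (z*σ/E)² = (1.645×12.7/3.34)² = 39.1 → n = 40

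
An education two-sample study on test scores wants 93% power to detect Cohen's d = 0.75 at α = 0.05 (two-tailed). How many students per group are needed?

z_{α/2} = 1.96, z_β = Φ⁻¹(0.93) = 1.476. For medium effect (d = 0.75): n per group = 2(z_{α/2} + z_β)²/d² = 2(1.96 + 1.476)²/0.75² = 42.0 → 42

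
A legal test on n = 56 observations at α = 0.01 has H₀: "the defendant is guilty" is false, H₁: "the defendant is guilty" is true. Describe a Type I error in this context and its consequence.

Type I error: rejecting H₀ when it is true — concluding that the defendant is guilty when in fact it is not. Consequence: convicting an innocent person.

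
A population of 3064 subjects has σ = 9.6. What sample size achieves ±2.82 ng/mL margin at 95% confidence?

Without FPC: n₀ = (1.96×9.6/2.82)² = 44.52. With FPC: n = n₀N/(n₀+N-1) = 43.9 → n = 44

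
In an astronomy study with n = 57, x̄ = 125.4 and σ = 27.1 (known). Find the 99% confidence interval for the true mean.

CI = x̄ ± z*(σ/√n) = 125.4 ± 2.576(27.1/√57) = 125.4 ± 9.25 = (116.15, 134.65)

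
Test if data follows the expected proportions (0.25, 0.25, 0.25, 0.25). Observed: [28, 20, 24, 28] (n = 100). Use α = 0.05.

Expected: [25.0, 25.0, 25.0, 25.0]. χ² = 1.76. df = 3, critical = 7.815. Fail to reject H₀.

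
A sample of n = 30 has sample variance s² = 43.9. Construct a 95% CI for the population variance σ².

df = 29. χ²_{0.025} = 45.722, χ²_{0.975} = 16.047. CI for σ² = ((n-1)s²/χ²_{α/2}, (n-1)s²/χ²_{1-α/2}) = (29·43.9/45.722, 29·43.9/16.047) = (27.84, 79.34)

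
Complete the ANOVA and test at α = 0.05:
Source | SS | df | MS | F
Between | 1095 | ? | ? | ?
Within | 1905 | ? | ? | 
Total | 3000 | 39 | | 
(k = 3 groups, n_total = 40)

df_between = 2, df_within = 37. MS_between = 547.5, MS_within = 51.49. F = 10.634, F_crit ≈ 3.252. Reject H₀.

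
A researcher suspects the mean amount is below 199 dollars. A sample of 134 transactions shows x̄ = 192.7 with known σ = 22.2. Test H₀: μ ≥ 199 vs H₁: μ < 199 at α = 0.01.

z = -3.285. Critical value: -2.33. Reject H₀.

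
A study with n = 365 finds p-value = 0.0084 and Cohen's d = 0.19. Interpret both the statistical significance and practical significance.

Statistically significant (p = 0.0084 < 0.05). Cohen's d = 0.19 indicates a very small effect size. Both statistical and practical significance should be considered.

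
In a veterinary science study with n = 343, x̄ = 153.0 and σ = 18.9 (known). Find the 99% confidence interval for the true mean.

CI = x̄ ± z*(σ/√n) = 153.0 ± 2.576(18.9/√343) = 153.0 ± 2.63 = (150.37, 155.63)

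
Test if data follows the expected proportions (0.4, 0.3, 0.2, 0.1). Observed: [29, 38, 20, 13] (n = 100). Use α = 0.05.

Expected: [40.0, 30.0, 20.0, 10.0]. χ² = 6.058. df = 3, critical = 7.815. Fail to reject H₀.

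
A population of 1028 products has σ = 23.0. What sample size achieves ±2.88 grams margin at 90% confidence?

Without FPC: n₀ = (1.645×23.0/2.88)² = 172.585. With FPC: n = n₀N/(n₀+N-1) = 147.9 → n = 148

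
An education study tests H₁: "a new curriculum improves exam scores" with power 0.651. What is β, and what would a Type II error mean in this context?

β = 1 - power = 1 - 0.651 = 0.349. A Type II error is failing to reject H₀ when H₀ is false (false negative) — here, failing to conclude that a new curriculum improves exam scores when in fact it is true. Consequence: keeping the old curriculum when the new one would have helped students.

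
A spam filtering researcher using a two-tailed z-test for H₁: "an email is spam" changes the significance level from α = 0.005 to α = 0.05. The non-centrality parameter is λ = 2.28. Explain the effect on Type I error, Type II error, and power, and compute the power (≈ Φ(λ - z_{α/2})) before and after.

Increasing α from 0.005 to 0.05:
• Type I error rate increases (α is the Type I rate by definition).
• Critical value moves from z_{α/2} = 2.807 to 1.96, so power = Φ(λ - z_{α/2}) goes from Φ(2.28 - 2.807) = 0.299 to Φ(2.28 - 1.96) = 0.626.
• Type II error rate β = 1 - power therefore decreases (0.701 → 0.374).
Appropriate when false negatives are costly — here, a spam email lands in the inbox.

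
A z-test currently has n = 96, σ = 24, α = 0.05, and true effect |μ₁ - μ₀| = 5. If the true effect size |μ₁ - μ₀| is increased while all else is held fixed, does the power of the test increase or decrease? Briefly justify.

Power increases: a larger true effect increases the non-centrality λ = |μ₁ - μ₀|/(σ/√n).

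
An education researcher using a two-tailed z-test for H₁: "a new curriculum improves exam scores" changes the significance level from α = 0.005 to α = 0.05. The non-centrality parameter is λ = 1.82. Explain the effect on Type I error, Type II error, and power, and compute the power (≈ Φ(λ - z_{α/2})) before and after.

Increasing α from 0.005 to 0.05:
• Type I error rate increases (α is the Type I rate by definition).
• Critical value moves from z_{α/2} = 2.807 to 1.96, so power = Φ(λ - z_{α/2}) goes from Φ(1.82 - 2.807) = 0.162 to Φ(1.82 - 1.96) = 0.444.
• Type II error rate β = 1 - power therefore decreases (0.838 → 0.556).
Appropriate when false negatives are costly — here, keeping the old curriculum when the new one would have helped students.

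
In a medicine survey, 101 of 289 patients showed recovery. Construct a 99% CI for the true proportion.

p̂ = 0.349. CI = p̂ ± z*√(p̂(1-p̂)/n) = (0.277, 0.422)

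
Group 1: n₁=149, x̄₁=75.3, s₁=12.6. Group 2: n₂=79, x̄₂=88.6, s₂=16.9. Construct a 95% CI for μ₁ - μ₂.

Difference = -13.3. SE = √(12.6²/149 + 16.9²/79) = 2.164. CI = (-17.54, -9.06)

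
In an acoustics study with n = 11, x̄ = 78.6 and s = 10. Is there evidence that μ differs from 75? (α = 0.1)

t = (x̄ - μ₀)/(s/√n) = (78.6 - 75)/(10/√11) = 1.194. df = 10, critical t = ±1.812. Fail to reject H₀.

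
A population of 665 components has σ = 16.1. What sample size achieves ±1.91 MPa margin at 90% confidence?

Without FPC: n₀ = (1.645×16.1/1.91)² = 192.272. With FPC: n = n₀N/(n₀+N-1) = 149.3 → n = 150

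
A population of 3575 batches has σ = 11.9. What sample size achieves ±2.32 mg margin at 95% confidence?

Without FPC: n₀ = (1.96×11.9/2.32)² = 101.072. With FPC: n = n₀N/(n₀+N-1) = 98.3 → n = 99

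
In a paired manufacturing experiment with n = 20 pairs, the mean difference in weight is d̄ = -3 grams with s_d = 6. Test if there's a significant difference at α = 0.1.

t = d̄/(s_d/√n) = -3/(6/√20) = -2.236. df = 19, critical t = ±1.729. Reject H₀.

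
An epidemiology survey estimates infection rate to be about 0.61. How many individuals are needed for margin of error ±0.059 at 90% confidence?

n = z²p(1-p)/E² = 1.645²×0.61×0.39/0.059² = 184.9 → n = 185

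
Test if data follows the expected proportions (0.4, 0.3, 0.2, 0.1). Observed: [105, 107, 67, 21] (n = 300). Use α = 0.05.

Expected: [120.0, 90.0, 60.0, 30.0]. χ² = 8.603. df = 3, critical = 7.815. Reject H₀.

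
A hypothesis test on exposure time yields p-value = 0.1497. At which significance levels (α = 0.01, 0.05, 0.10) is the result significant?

p = 0.1497. Not significant at any of the given levels.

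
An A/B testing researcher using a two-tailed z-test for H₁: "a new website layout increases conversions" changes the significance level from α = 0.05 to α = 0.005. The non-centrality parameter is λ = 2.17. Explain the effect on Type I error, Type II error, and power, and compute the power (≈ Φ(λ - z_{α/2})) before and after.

Decreasing α from 0.05 to 0.005:
• Type I error rate decreases (α is the Type I rate by definition).
• Critical value moves from z_{α/2} = 1.96 to 2.807, so power = Φ(λ - z_{α/2}) goes from Φ(2.17 - 1.96) = 0.583 to Φ(2.17 - 2.807) = 0.262.
• Type II error rate β = 1 - power therefore increases (0.417 → 0.738).
Appropriate when false positives are costly — here, rolling out a layout that doesn't actually help — wasted engineering effort.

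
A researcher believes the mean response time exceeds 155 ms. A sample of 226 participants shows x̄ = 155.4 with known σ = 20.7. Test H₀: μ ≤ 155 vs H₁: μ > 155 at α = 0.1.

z = 0.29. Critical value: 1.28. Fail to reject H₀.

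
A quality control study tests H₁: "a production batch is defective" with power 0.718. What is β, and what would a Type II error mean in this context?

β = 1 - power = 1 - 0.718 = 0.282. A Type II error is failing to reject H₀ when H₀ is false (false negative) — here, failing to conclude that a production batch is defective when in fact it is true. Consequence: shipping a defective batch — faulty products reach customers.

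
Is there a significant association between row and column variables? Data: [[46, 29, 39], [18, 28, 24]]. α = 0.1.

χ² = 5.64. df = 2, critical = 4.605. Reject H₀. Variables are dependent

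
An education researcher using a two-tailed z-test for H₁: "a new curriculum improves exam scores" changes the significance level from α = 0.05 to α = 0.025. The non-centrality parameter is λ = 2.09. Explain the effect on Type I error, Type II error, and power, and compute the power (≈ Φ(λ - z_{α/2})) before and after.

Decreasing α from 0.05 to 0.025:
• Type I error rate decreases (α is the Type I rate by definition).
• Critical value moves from z_{α/2} = 1.96 to 2.241, so power = Φ(λ - z_{α/2}) goes from Φ(2.09 - 1.96) = 0.552 to Φ(2.09 - 2.241) = 0.44.
• Type II error rate β = 1 - power therefore increases (0.448 → 0.56).
Appropriate when false positives are costly — here, adopting a curriculum that gives no real benefit — disruption for nothing.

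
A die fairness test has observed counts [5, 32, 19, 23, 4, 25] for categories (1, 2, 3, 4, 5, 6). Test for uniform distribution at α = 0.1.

Expected = 18 each. χ² = Σ(O-E)²/E = 35.333. df = 5, critical value = 9.236. Reject H₀.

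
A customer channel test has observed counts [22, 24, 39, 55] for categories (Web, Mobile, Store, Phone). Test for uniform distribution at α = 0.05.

Expected = 35 each. χ² = Σ(O-E)²/E = 20.171. df = 3, critical value = 7.815. Reject H₀.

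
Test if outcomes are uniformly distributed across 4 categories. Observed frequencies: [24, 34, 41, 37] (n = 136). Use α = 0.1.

Expected = 34 each. χ² = Σ(O-E)²/E = 4.647. df = 3, critical value = 6.251. Fail to reject H₀.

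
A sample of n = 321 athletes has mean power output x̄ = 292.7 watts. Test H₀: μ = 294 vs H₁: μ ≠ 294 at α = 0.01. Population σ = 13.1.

z = (x̄ - μ₀)/(σ/√n) = (292.7 - 294)/(13.1/√321) = -1.778. Critical value: ±2.576. Since |-1.778| ≤ 2.576, Fail to reject H₀.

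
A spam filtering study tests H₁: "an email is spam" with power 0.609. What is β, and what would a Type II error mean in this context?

β = 1 - power = 1 - 0.609 = 0.391. A Type II error is failing to reject H₀ when H₀ is false (false negative) — here, failing to conclude that an email is spam when in fact it is true. Consequence: a spam email lands in the inbox.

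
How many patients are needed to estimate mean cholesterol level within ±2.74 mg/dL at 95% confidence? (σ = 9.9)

n = (z*σ/E)² = (1.96×9.9/2.74)² = 50.2 → n = 51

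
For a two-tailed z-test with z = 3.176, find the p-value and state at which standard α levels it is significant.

p = 2·P(Z > |3.176|) = 2·(1 - Φ(3.176)) ≈ 0.0015. Significant at α = 0.1; Significant at α = 0.05; Significant at α = 0.01.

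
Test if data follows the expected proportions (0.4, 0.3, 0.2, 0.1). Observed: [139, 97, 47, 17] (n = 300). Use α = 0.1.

Expected: [120.0, 90.0, 60.0, 30.0]. χ² = 12.003. df = 3, critical = 6.251. Reject H₀.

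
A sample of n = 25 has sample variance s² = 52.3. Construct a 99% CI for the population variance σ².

df = 24. χ²_{0.005} = 45.559, χ²_{0.995} = 9.886. CI for σ² = ((n-1)s²/χ²_{α/2}, (n-1)s²/χ²_{1-α/2}) = (24·52.3/45.559, 24·52.3/9.886) = (27.55, 126.97)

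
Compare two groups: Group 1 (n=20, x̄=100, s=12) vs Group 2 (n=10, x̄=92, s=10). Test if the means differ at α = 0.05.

Pooled sp = 11.4. t = 1.813, df = 28. Critical t = ±2.048. Fail to reject H₀.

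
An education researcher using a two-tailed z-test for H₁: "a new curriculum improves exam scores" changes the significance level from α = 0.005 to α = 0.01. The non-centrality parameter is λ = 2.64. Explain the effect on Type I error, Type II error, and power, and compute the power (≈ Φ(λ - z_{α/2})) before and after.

Increasing α from 0.005 to 0.01:
• Type I error rate increases (α is the Type I rate by definition).
• Critical value moves from z_{α/2} = 2.807 to 2.576, so power = Φ(λ - z_{α/2}) goes from Φ(2.64 - 2.807) = 0.434 to Φ(2.64 - 2.576) = 0.526.
• Type II error rate β = 1 - power therefore decreases (0.566 → 0.474).
Appropriate when false negatives are costly — here, keeping the old curriculum when the new one would have helped students.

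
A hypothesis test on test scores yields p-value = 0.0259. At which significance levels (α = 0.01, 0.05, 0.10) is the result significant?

p = 0.0259. Significant at: α = 0.05, 0.1.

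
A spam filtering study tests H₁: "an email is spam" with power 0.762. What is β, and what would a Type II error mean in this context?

β = 1 - power = 1 - 0.762 = 0.238. A Type II error is failing to reject H₀ when H₀ is false (false negative) — here, failing to conclude that an email is spam when in fact it is true. Consequence: a spam email lands in the inbox.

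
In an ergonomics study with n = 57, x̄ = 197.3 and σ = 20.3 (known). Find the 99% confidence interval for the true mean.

CI = x̄ ± z*(σ/√n) = 197.3 ± 2.576(20.3/√57) = 197.3 ± 6.93 = (190.37, 204.23)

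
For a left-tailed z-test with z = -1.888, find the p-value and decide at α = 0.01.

p = P(Z < -1.888) = Φ(-1.888) ≈ 0.0295. Since p ≥ 0.01, fail to reject H₀ (not significant) at α = 0.01.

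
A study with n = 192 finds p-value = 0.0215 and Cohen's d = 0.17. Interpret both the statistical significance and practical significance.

Statistically significant (p = 0.0215 < 0.05). Cohen's d = 0.17 indicates a very small effect size. Both statistical and practical significance should be considered.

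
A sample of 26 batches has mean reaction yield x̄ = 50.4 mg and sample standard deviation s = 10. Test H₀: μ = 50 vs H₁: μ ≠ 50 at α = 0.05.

t = (x̄ - μ₀)/(s/√n) = (50.4 - 50)/(10/√26) = 0.204. df = 25, critical t = ±2.06. Fail to reject H₀.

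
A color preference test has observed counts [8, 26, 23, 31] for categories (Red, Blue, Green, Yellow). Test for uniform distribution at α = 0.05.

Expected = 22 each. χ² = Σ(O-E)²/E = 13.364. df = 3, critical value = 7.815. Reject H₀.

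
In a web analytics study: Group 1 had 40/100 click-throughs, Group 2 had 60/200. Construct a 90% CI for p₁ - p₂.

p̂₁ = 0.4, p̂₂ = 0.3. Difference = 0.1. CI = (0.003, 0.197)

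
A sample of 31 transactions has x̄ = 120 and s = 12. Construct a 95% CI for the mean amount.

CI = x̄ ± t*(s/√n) = 120 ± 2.042(12/√31) = (115.6, 124.4)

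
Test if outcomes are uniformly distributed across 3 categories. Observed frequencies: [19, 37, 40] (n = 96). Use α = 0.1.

Expected = 32 each. χ² = Σ(O-E)²/E = 8.062. df = 2, critical value = 4.605. Reject H₀.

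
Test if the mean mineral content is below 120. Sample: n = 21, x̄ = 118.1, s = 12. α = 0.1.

t = (118.1 - 120)/(12/√21) = -0.726, df = 20. Critical t = -1.325. Fail to reject H₀.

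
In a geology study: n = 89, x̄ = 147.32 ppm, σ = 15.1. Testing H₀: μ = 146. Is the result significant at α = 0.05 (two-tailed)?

z = (147.32 - 146)/(15.1/√89) = 0.825. Since |z| ≤ 1.96, not significant at α = 0.05.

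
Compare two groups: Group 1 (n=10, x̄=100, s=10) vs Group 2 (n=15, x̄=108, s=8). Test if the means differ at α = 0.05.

Pooled sp = 8.84. t = -2.218, df = 23. Critical t = ±2.069. Reject H₀.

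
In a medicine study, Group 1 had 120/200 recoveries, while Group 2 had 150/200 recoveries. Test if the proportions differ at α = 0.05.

p̂₁ = 0.6, p̂₂ = 0.75, pooled p̂ = 0.675. z = -3.203. Critical: ±1.96. Reject H₀.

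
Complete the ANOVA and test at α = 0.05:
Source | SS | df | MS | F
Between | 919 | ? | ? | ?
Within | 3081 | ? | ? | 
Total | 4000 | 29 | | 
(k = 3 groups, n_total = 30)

df_between = 2, df_within = 27. MS_between = 459.5, MS_within = 114.11. F = 4.027, F_crit ≈ 3.354. Reject H₀.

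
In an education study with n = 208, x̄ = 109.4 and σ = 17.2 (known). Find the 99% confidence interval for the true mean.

CI = x̄ ± z*(σ/√n) = 109.4 ± 2.576(17.2/√208) = 109.4 ± 3.07 = (106.33, 112.47)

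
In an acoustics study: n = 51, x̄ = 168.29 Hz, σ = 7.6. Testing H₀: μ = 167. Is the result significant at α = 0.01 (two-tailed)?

z = (168.29 - 167)/(7.6/√51) = 1.212. Since |z| ≤ 2.576, not significant at α = 0.01.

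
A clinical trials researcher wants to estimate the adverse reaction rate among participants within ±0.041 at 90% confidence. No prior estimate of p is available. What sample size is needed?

Conservative approach: use p = 0.5 (maximizes p(1-p) = 0.25). n = z²(0.25)/E² = 1.645²×0.25/0.041² = 402.4 → n = 403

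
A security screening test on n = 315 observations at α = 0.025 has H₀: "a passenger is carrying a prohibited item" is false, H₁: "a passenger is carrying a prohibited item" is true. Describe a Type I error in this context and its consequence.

Type I error: rejecting H₀ when it is true — concluding that a passenger is carrying a prohibited item when in fact it is not. Consequence: detaining an innocent passenger — delay and inconvenience.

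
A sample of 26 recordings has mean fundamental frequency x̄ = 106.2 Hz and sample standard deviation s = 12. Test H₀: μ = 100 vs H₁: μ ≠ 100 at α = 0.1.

t = (x̄ - μ₀)/(s/√n) = (106.2 - 100)/(12/√26) = 2.634. df = 25, critical t = ±1.708. Reject H₀.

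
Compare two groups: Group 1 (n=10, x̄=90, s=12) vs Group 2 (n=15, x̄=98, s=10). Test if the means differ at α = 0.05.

Pooled sp = 10.83. t = -1.81, df = 23. Critical t = ±2.069. Fail to reject H₀.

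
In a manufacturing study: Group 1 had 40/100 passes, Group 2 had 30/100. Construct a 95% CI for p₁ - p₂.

p̂₁ = 0.4, p̂₂ = 0.3. Difference = 0.1. CI = (-0.031, 0.231)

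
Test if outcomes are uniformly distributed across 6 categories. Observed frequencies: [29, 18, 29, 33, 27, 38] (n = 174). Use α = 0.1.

Expected = 29 each. χ² = Σ(O-E)²/E = 7.655. df = 5, critical value = 9.236. Fail to reject H₀.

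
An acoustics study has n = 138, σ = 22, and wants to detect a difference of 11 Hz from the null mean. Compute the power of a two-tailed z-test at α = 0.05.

SE = σ/√n = 22/√138 = 1.873. Non-centrality λ = d/SE = 11/1.873 = 5.874. Power ≈ Φ(λ - z_{α/2}) = Φ(5.874 - 1.96) = Φ(3.914) = 1.0.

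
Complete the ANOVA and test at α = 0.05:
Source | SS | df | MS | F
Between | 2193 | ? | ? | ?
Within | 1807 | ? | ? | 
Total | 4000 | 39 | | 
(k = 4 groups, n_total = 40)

df_between = 3, df_within = 36. MS_between = 731.0, MS_within = 50.19. F = 14.563, F_crit ≈ 2.866. Reject H₀.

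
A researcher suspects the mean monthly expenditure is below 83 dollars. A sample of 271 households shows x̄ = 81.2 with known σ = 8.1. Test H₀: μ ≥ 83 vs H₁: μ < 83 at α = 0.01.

z = -3.658. Critical value: -2.33. Reject H₀.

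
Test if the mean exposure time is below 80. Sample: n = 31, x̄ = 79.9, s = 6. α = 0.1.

t = (79.9 - 80)/(6/√31) = -0.093, df = 30. Critical t = -1.31. Fail to reject H₀.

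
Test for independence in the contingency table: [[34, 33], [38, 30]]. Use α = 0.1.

χ² = 0.358. df = 1, critical = 2.706. Fail to reject H₀. No evidence of dependence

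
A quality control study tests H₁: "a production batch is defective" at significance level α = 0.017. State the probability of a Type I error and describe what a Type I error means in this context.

P(Type I error) = α = 0.017. A Type I error is rejecting H₀ when H₀ is actually true (false positive) — here, concluding that a production batch is defective when in fact this is not the case. Consequence: scrapping a good batch — wasted material and cost for no reason.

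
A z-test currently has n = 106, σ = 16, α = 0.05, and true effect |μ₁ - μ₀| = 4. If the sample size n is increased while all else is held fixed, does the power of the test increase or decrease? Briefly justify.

Power increases: a larger n shrinks the standard error σ/√n, moving the sampling distribution under H₁ further from the critical value.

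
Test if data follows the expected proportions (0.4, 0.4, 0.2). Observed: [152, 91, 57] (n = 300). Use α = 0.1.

Expected: [120.0, 120.0, 60.0]. χ² = 15.692. df = 2, critical = 4.605. Reject H₀.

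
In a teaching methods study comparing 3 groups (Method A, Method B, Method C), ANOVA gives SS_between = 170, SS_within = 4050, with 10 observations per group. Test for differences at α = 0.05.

df_between = 2, df_within = 27. F = MS_between/MS_within = 85.0/150.0 = 0.567. F_crit ≈ 3.354. Fail to reject H₀.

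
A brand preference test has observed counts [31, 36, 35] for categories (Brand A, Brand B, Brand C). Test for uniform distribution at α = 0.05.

Expected = 34 each. χ² = Σ(O-E)²/E = 0.412. df = 2, critical value = 5.991. Fail to reject H₀.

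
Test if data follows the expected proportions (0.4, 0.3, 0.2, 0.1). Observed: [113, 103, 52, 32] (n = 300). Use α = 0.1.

Expected: [120.0, 90.0, 60.0, 30.0]. χ² = 3.486. df = 3, critical = 6.251. Fail to reject H₀.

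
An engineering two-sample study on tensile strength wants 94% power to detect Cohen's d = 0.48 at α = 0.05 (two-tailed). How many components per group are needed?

z_{α/2} = 1.96, z_β = Φ⁻¹(0.94) = 1.555. For small effect (d = 0.48): n per group = 2(z_{α/2} + z_β)²/d² = 2(1.96 + 1.555)²/0.48² = 107.3 → 108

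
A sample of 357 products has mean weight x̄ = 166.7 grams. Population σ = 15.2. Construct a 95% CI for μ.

CI = x̄ ± z*(σ/√n) = 166.7 ± 1.96(15.2/√357) = 166.7 ± 1.58 = (165.12, 168.28)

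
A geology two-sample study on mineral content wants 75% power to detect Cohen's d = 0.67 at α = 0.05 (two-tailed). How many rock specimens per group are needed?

z_{α/2} = 1.96, z_β = Φ⁻¹(0.75) = 0.674. For medium effect (d = 0.67): n per group = 2(z_{α/2} + z_β)²/d² = 2(1.96 + 0.674)²/0.67² = 30.9 → 31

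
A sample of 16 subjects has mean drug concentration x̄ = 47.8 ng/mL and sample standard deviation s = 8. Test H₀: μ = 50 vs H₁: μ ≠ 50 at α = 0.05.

t = (x̄ - μ₀)/(s/√n) = (47.8 - 50)/(8/√16) = -1.1. df = 15, critical t = ±2.131. Fail to reject H₀.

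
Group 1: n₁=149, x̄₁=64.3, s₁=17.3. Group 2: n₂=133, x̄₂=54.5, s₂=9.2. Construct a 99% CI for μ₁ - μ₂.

Difference = 9.8. SE = √(17.3²/149 + 9.2²/133) = 1.626. CI = (5.61, 13.99)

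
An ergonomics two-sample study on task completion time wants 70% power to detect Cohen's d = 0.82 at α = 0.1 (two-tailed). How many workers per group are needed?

z_{α/2} = 1.645, z_β = Φ⁻¹(0.7) = 0.524. For large effect (d = 0.82): n per group = 2(z_{α/2} + z_β)²/d² = 2(1.645 + 0.524)²/0.82² = 14.0 → 14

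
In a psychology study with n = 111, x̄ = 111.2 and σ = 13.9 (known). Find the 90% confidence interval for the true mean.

CI = x̄ ± z*(σ/√n) = 111.2 ± 1.645(13.9/√111) = 111.2 ± 2.17 = (109.03, 113.37)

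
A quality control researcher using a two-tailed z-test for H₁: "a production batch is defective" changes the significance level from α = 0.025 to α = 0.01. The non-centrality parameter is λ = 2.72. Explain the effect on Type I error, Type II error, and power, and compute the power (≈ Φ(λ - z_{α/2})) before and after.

Decreasing α from 0.025 to 0.01:
• Type I error rate decreases (α is the Type I rate by definition).
• Critical value moves from z_{α/2} = 2.241 to 2.576, so power = Φ(λ - z_{α/2}) goes from Φ(2.72 - 2.241) = 0.684 to Φ(2.72 - 2.576) = 0.557.
• Type II error rate β = 1 - power therefore increases (0.316 → 0.443).
Appropriate when false positives are costly — here, scrapping a good batch — wasted material and cost for no reason.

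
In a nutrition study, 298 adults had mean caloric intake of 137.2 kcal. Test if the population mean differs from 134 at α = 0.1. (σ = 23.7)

z = (x̄ - μ₀)/(σ/√n) = (137.2 - 134)/(23.7/√298) = 2.331. Critical value: ±1.645. Since |2.331| > 1.645, Reject H₀.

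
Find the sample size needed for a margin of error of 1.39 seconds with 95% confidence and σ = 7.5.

n = (z*σ/E)² = (1.96×7.5/1.39)² = 111.8 → n = 112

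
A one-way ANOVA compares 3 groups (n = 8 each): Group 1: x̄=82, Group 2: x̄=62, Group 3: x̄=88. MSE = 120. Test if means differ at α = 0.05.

Grand mean = 77.33. SS_between = 2965.33, MS_between = 1482.67. F = 12.356, F_crit ≈ 3.467. Reject H₀.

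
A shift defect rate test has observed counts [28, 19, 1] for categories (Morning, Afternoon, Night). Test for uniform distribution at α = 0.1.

Expected = 16 each. χ² = Σ(O-E)²/E = 23.625. df = 2, critical value = 4.605. Reject H₀.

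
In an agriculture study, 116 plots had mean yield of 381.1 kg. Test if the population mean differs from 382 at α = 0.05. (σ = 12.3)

z = (x̄ - μ₀)/(σ/√n) = (381.1 - 382)/(12.3/√116) = -0.788. Critical value: ±1.96. Since |-0.788| ≤ 1.96, Fail to reject H₀.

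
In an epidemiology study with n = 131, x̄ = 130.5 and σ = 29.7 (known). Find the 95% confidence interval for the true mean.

CI = x̄ ± z*(σ/√n) = 130.5 ± 1.96(29.7/√131) = 130.5 ± 5.09 = (125.41, 135.59)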